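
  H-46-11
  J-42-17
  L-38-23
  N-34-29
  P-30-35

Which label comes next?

Letter goes H, J, L, N, P → R (letters move forward 2 places in the alphabet).
For the second component, −4 each step: 46, 42, 38, 34, 30 → 26.
Third component goes 11, 17, 23, 29, 35 → 41 (+6 each step).
Putting it together: R-26-41.

R-26-41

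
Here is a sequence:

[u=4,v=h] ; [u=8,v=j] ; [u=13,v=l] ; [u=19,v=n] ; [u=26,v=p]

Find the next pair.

[u=34,v=r]

U — differences are 4, 5, 6, … (increasing by 1 each time): 4, 8, 13, 19, 26 → 34.
V: h, j, l, n, p → r (letters move forward 2 places in the alphabet).
So the next pair is [u=34,v=r].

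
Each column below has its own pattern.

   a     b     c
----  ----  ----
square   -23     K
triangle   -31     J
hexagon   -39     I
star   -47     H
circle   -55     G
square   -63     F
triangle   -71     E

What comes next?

For the column a, repeats square → triangle → hexagon → star → circle: square, triangle, hexagon, star, circle, square, triangle → hexagon.
Column b: −8 each step; -23, -31, -39, -47, -55, -63, -71 → -79.
Column c: letters move back 1 place in the alphabet, so K, J, I, H, G, F, E → D.
So the next row is hexagon  -79  D.

hexagon  -79  D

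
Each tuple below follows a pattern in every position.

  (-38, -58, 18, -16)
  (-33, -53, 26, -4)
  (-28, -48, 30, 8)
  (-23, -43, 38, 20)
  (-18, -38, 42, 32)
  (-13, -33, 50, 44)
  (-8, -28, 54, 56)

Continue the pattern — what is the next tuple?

First value: +5 each step, so -38, -33, -28, -23, -18, -13, -8 → -3.
Second value goes -58, -53, -48, -43, -38, -33, -28 → -23 (+5 each step).
For the third value, alternating steps +8, +4, +8, +4, …: 18, 26, 30, 38, 42, 50, 54 → 62.
Fourth value: +12 each step; -16, -4, 8, 20, 32, 44, 56 → 68.
So the next tuple is (-3, -23, 62, 68).

(-3, -23, 62, 68)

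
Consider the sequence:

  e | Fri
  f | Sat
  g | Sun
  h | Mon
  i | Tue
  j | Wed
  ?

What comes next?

k | Thu

Letter goes e, f, g, h, i, j → k (letters move forward 1 place in the alphabet).
Day — runs through the weekdays Mon→Sun: Fri, Sat, Sun, Mon, Tue, Wed → Thu.
Combining the parts gives k | Thu.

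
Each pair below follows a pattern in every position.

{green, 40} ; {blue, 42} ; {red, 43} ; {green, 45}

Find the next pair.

Colour: repeats green → blue → red, so green, blue, red, green → blue.
Second slot: alternating steps +2, +1, +2, +1, …, so 40, 42, 43, 45 → 46.
So the next pair is {blue, 46}.

{blue, 46}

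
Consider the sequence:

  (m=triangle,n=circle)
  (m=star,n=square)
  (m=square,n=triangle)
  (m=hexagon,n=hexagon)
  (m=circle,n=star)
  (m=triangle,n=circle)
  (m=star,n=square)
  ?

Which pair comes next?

M — repeats triangle → star → square → hexagon → circle: triangle, star, square, hexagon, circle, triangle, star → square.
N: repeats circle → square → triangle → hexagon → star, so circle, square, triangle, hexagon, star, circle, square → triangle.
Combining the parts gives (m=square,n=triangle).

(m=square,n=triangle)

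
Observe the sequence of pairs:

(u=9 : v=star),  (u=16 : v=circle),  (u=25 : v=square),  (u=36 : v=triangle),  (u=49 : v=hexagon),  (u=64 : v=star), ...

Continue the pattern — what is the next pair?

(u=81 : v=circle)

For the u, perfect squares: 3², 4², 5², …: 9, 16, 25, 36, 49, 64 → 81.
V goes star, circle, square, triangle, hexagon, star → circle (repeats star → circle → square → triangle → hexagon).
Putting it together: (u=81 : v=circle).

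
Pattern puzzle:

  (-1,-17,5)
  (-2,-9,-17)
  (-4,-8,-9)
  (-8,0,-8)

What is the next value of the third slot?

Second slot: -17, -9, -8, 0 → 1 (alternating steps +8, +1, +8, +1, …).
Third slot: always the previous value of the second slot; 5, -17, -9, -8 → 0.

0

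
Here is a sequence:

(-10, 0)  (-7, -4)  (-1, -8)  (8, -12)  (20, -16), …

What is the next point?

For the first part, differences are 3, 6, 9, … (increasing by 3 each time): -10, -7, -1, 8, 20 → 35.
Second part: −4 each step, so 0, -4, -8, -12, -16 → -20.
Combining the parts gives (35, -20).

(35, -20)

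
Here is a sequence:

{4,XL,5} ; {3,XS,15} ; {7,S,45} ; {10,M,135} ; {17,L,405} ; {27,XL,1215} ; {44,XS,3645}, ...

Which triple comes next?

First entry: 4, 3, 7, 10, 17, 27, 44 → 71 (each term is the sum of the two before it).
Size goes XL, XS, S, M, L, XL, XS → S (repeats XL → XS → S → M → L).
Third entry: 5, 15, 45, 135, 405, 1215, 3645 → 10935 (×3 each step).
Putting it together: {71,S,10935}.

{71,S,10935}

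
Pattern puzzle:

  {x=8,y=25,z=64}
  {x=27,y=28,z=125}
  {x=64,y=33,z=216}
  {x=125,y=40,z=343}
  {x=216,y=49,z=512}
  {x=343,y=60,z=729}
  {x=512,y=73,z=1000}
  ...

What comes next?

{x=729,y=88,z=1331}

X: perfect cubes: 2³, 3³, 4³, …, so 8, 27, 64, 125, 216, 343, 512 → 729.
Y: differences are 3, 5, 7, … (increasing by 2 each time); 25, 28, 33, 40, 49, 60, 73 → 88.
Z: perfect cubes: 4³, 5³, 6³, …; 64, 125, 216, 343, 512, 729, 1000 → 1331.
So the next tuple is {x=729,y=88,z=1331}.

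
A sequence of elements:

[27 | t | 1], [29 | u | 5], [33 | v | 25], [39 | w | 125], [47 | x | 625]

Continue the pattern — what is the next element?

[57 | y | 3125]

First coordinate: differences are 2, 4, 6, … (increasing by 2 each time); 27, 29, 33, 39, 47 → 57.
Letter — letters move forward 1 place in the alphabet: t, u, v, w, x → y.
Third coordinate — ×5 each step: 1, 5, 25, 125, 625 → 3125.
Putting it together: [57 | y | 3125].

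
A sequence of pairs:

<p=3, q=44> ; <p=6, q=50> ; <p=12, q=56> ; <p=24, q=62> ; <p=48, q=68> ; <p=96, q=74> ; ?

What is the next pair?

<p=192, q=80>

P — ×2 each step: 3, 6, 12, 24, 48, 96 → 192.
Q: +6 each step, so 44, 50, 56, 62, 68, 74 → 80.
Combining the parts gives <p=192, q=80>.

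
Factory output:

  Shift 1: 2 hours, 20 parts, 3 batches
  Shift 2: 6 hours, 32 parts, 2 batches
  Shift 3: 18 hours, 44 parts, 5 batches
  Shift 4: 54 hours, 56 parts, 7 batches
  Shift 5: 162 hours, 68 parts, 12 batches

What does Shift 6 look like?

Hours: 2, 6, 18, 54, 162 → 486 (×3 each step).
For the parts, +12 each step: 20, 32, 44, 56, 68 → 80.
Batches: 3, 2, 5, 7, 12 → 19 (each term is the sum of the two before it).
Combining the parts gives 486 hours, 80 parts, 19 batches.

486 hours, 80 parts, 19 batches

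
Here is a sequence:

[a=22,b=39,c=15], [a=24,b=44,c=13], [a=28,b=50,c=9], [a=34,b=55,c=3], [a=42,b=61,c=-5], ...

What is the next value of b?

A: differences are 2, 4, 6, … (increasing by 2 each time), so 22, 24, 28, 34, 42 → 52.
B — alternating steps +5, +6, +5, +6, …: 39, 44, 50, 55, 61 → 66.
C: together with the a always sums to 37, so 15, 13, 9, 3, -5 → -15.

66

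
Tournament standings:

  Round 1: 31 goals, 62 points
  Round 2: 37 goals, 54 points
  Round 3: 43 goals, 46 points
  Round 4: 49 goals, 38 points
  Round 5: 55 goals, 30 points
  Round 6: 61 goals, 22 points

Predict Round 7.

67 goals, 14 points

Goals — +6 each step: 31, 37, 43, 49, 55, 61 → 67.
Points goes 62, 54, 46, 38, 30, 22 → 14 (−8 each step).
Combining the parts gives 67 goals, 14 points.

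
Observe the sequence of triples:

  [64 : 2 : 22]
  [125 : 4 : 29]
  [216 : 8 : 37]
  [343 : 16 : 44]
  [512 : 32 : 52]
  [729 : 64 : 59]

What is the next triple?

[1000 : 128 : 67]

For the first value, perfect cubes: 4³, 5³, 6³, …: 64, 125, 216, 343, 512, 729 → 1000.
Second value: ×2 each step; 2, 4, 8, 16, 32, 64 → 128.
Third value — alternating steps +7, +8, +7, +8, …: 22, 29, 37, 44, 52, 59 → 67.
Putting it together: [1000 : 128 : 67].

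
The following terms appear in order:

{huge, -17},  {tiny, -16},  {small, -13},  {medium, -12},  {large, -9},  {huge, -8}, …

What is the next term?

Size goes huge, tiny, small, medium, large, huge → tiny (repeats huge → tiny → small → medium → large).
Second entry: -17, -16, -13, -12, -9, -8 → -5 (alternating steps +1, +3, +1, +3, …).
Combining the parts gives {tiny, -5}.

{tiny, -5}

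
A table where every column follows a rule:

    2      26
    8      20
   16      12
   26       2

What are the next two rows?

First component — differences are 6, 8, 10, … (increasing by 2 each time): 2, 8, 16, 26 → 38 → 52.
Second component: together with the first component always sums to 28, so 26, 20, 12, 2 → -10 → -24.
Putting the parts together: 38  -10 and then 52  -24.

38  -10; 52  -24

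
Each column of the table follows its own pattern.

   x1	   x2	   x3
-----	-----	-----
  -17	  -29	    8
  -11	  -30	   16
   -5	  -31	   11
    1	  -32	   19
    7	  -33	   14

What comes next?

Column x1: +6 each step, so -17, -11, -5, 1, 7 → 13.
Column x2: −1 each step, so -29, -30, -31, -32, -33 → -34.
Column x3 — alternating steps +8, −5, +8, −5, …: 8, 16, 11, 19, 14 → 22.
Putting it together: 13  -34  22.

13  -34  22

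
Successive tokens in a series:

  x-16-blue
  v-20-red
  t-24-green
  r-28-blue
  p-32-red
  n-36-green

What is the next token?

l-40-blue

Letter goes x, v, t, r, p, n → l (letters move back 2 places in the alphabet).
Second component goes 16, 20, 24, 28, 32, 36 → 40 (+4 each step).
Colour: blue, red, green, blue, red, green → blue (repeats blue → red → green).
Putting it together: l-40-blue.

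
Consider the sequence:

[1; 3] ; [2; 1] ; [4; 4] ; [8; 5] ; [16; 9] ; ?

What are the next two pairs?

For the first entry, ×2 each step: 1, 2, 4, 8, 16 → 32 → 64.
Second entry — each term is the sum of the two before it: 3, 1, 4, 5, 9 → 14 → 23.
Putting the parts together: [32; 14] and then [64; 23].

[32; 14], [64; 23]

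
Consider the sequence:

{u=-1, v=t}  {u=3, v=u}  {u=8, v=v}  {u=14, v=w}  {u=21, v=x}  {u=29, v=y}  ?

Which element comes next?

{u=38, v=z}

For the u, differences are 4, 5, 6, … (increasing by 1 each time): -1, 3, 8, 14, 21, 29 → 38.
For the v, letters move forward 1 place in the alphabet: t, u, v, w, x, y → z.
Putting it together: {u=38, v=z}.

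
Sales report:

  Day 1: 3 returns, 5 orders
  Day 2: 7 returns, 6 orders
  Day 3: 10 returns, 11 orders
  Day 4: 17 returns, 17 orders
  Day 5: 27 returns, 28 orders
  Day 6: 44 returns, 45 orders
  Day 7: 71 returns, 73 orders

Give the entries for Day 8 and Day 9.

Returns: each term is the sum of the two before it, so 3, 7, 10, 17, 27, 44, 71 → 115 → 186.
Orders: each term is the sum of the two before it, so 5, 6, 11, 17, 28, 45, 73 → 118 → 191.
Putting the parts together: 115 returns, 118 orders and then 186 returns, 191 orders.

115 returns, 118 orders; 186 returns, 191 orders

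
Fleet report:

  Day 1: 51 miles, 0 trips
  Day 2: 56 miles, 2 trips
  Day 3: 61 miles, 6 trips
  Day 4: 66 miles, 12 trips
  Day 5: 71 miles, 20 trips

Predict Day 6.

For the miles, +5 each step: 51, 56, 61, 66, 71 → 76.
Trips: 0, 2, 6, 12, 20 → 30 (differences are 2, 4, 6, … (increasing by 2 each time)).
Putting it together: 76 miles, 30 trips.

76 miles, 30 trips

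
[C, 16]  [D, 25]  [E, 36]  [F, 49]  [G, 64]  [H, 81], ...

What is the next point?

Letter — letters move forward 1 place in the alphabet: C, D, E, F, G, H → I.
For the second value, perfect squares: 4², 5², 6², …: 16, 25, 36, 49, 64, 81 → 100.
Putting it together: [I, 100].

[I, 100]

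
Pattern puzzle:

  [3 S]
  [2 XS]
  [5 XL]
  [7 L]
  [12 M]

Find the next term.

[19 S]

First part: each term is the sum of the two before it, so 3, 2, 5, 7, 12 → 19.
Size: runs backward through clothing sizes XS→XL; S, XS, XL, L, M → S.
Putting it together: [19 S].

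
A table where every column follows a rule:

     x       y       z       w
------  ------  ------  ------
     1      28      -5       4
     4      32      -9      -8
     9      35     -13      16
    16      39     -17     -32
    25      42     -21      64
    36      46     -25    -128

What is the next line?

Column x: 1, 4, 9, 16, 25, 36 → 49 (perfect squares: 1², 2², 3², …).
Column y — alternating steps +4, +3, +4, +3, …: 28, 32, 35, 39, 42, 46 → 49.
Column z: −4 each step; -5, -9, -13, -17, -21, -25 → -29.
For the column w, ×(-2) each step: 4, -8, 16, -32, 64, -128 → 256.
Combining the parts gives 49  49  -29  256.

49  49  -29  256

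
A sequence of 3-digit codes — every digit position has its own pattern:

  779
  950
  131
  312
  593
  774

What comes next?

955

First digit — +2 each step, mod 10: 7, 9, 1, 3, 5, 7 → 9.
For the second digit, −2 each step, mod 10: 7, 5, 3, 1, 9, 7 → 5.
Third digit: +1 each step, mod 10; 9, 0, 1, 2, 3, 4 → 5.
Putting it together: 955.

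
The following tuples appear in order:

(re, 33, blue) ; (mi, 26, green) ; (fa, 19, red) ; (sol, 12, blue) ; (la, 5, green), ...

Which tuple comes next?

(ti, -2, red)

For the note, runs through the solfège scale do→ti: re, mi, fa, sol, la → ti.
Second value: 33, 26, 19, 12, 5 → -2 (−7 each step).
Colour: repeats blue → green → red; blue, green, red, blue, green → red.
So the next tuple is (ti, -2, red).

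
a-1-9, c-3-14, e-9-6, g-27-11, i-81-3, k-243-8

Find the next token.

Letter goes a, c, e, g, i, k → m (letters move forward 2 places in the alphabet).
Second component goes 1, 3, 9, 27, 81, 243 → 729 (×3 each step).
Third component: 9, 14, 6, 11, 3, 8 → 0 (alternating steps +5, −8, +5, −8, …).
So the next token is m-729-0.

m-729-0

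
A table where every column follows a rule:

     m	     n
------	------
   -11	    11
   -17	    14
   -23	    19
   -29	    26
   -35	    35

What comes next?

-41  46

Column m — −6 each step: -11, -17, -23, -29, -35 → -41.
Column n — differences are 3, 5, 7, … (increasing by 2 each time): 11, 14, 19, 26, 35 → 46.
So the next line is -41  46.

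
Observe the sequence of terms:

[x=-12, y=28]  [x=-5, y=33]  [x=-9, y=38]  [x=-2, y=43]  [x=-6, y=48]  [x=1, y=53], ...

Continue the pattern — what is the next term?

[x=-3, y=58]

For the x, alternating steps +7, −4, +7, −4, …: -12, -5, -9, -2, -6, 1 → -3.
For the y, +5 each step: 28, 33, 38, 43, 48, 53 → 58.
So the next term is [x=-3, y=58].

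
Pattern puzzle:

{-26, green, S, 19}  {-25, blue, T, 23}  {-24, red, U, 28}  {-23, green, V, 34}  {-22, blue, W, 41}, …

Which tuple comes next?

For the first entry, +1 each step: -26, -25, -24, -23, -22 → -21.
Colour goes green, blue, red, green, blue → red (repeats green → blue → red).
Letter goes S, T, U, V, W → X (letters move forward 1 place in the alphabet).
Fourth entry: differences are 4, 5, 6, … (increasing by 1 each time); 19, 23, 28, 34, 41 → 49.
So the next tuple is {-21, red, X, 49}.

{-21, red, X, 49}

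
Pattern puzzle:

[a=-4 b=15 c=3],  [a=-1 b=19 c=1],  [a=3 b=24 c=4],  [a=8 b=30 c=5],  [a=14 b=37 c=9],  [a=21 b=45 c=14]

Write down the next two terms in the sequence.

A: differences are 3, 4, 5, … (increasing by 1 each time); -4, -1, 3, 8, 14, 21 → 29 → 38.
B: differences are 4, 5, 6, … (increasing by 1 each time), so 15, 19, 24, 30, 37, 45 → 54 → 64.
C — each term is the sum of the two before it: 3, 1, 4, 5, 9, 14 → 23 → 37.
So the next two terms are [a=29 b=54 c=23] and [a=38 b=64 c=37].

[a=29 b=54 c=23], [a=38 b=64 c=37]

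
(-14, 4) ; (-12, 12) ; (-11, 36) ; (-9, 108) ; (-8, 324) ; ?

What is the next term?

First entry: alternating steps +2, +1, +2, +1, …, so -14, -12, -11, -9, -8 → -6.
For the second entry, ×3 each step: 4, 12, 36, 108, 324 → 972.
Combining the parts gives (-6, 972).

(-6, 972)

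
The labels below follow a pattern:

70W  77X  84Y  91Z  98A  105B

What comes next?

First component — +7 each step: 70, 77, 84, 91, 98, 105 → 112.
Letter — letters move forward 1 place in the alphabet, wrapping Z→A: W, X, Y, Z, A, B → C.
Putting it together: 112C.

112C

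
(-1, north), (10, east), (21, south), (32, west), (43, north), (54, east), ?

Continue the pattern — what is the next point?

First entry: -1, 10, 21, 32, 43, 54 → 65 (+11 each step).
Direction — repeats north → east → south → west: north, east, south, west, north, east → south.
So the next point is (65, south).

(65, south)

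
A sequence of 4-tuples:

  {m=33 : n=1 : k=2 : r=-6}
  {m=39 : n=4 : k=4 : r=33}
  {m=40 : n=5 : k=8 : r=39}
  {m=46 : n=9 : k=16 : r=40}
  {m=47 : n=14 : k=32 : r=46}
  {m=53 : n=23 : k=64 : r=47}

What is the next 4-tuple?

M: alternating steps +6, +1, +6, +1, …, so 33, 39, 40, 46, 47, 53 → 54.
N: each term is the sum of the two before it, so 1, 4, 5, 9, 14, 23 → 37.
K: ×2 each step; 2, 4, 8, 16, 32, 64 → 128.
For the r, always the previous value of the m: -6, 33, 39, 40, 46, 47 → 53.
Putting it together: {m=54 : n=37 : k=128 : r=53}.

{m=54 : n=37 : k=128 : r=53}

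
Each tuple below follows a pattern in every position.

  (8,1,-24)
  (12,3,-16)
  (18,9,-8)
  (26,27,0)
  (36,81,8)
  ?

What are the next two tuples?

(48,243,16), (62,729,24)

First value: differences are 4, 6, 8, … (increasing by 2 each time); 8, 12, 18, 26, 36 → 48 → 62.
For the second value, ×3 each step: 1, 3, 9, 27, 81 → 243 → 729.
Third value goes -24, -16, -8, 0, 8 → 16 → 24 (+8 each step).
So the next two tuples are (48,243,16) and (62,729,24).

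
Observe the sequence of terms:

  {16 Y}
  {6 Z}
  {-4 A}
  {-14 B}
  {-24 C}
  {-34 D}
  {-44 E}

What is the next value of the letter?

F

Letter: letters move forward 1 place in the alphabet, wrapping Z→A, so Y, Z, A, B, C, D, E → F.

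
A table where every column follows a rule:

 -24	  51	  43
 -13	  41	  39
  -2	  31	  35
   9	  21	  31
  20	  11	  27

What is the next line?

First component goes -24, -13, -2, 9, 20 → 31 (+11 each step).
Second component: −10 each step, so 51, 41, 31, 21, 11 → 1.
Third component goes 43, 39, 35, 31, 27 → 23 (−4 each step).
So the next line is 31  1  23.

31  1  23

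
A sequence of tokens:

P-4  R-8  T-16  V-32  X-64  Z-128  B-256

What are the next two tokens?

D-512 then F-1024

Letter: letters move forward 2 places in the alphabet, wrapping Z→A; P, R, T, V, X, Z, B → D → F.
Second component: 4, 8, 16, 32, 64, 128, 256 → 512 → 1024 (×2 each step).
So the next two tokens are D-512 and F-1024.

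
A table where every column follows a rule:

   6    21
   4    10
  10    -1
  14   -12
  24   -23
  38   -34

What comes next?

For the first component, each term is the sum of the two before it: 6, 4, 10, 14, 24, 38 → 62.
For the second component, −11 each step: 21, 10, -1, -12, -23, -34 → -45.
Putting it together: 62  -45.

62  -45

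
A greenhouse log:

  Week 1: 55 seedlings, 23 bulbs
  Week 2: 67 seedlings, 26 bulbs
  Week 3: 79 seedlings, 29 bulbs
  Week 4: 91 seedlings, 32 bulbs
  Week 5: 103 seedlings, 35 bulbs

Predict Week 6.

115 seedlings, 38 bulbs

For the seedlings, +12 each step: 55, 67, 79, 91, 103 → 115.
Bulbs: +3 each step; 23, 26, 29, 32, 35 → 38.
So the next record is 115 seedlings, 38 bulbs.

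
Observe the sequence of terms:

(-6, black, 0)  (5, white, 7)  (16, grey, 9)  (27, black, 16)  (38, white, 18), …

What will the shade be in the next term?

Shade — repeats black → white → grey: black, white, grey, black, white → grey.

grey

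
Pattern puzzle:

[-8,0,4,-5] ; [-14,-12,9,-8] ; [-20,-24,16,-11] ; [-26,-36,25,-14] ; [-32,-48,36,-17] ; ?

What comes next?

[-38,-60,49,-20]

First coordinate — −6 each step: -8, -14, -20, -26, -32 → -38.
Second coordinate — −12 each step: 0, -12, -24, -36, -48 → -60.
Third coordinate: 4, 9, 16, 25, 36 → 49 (perfect squares: 2², 3², 4², …).
Fourth coordinate: -5, -8, -11, -14, -17 → -20 (−3 each step).
So the next term is [-38,-60,49,-20].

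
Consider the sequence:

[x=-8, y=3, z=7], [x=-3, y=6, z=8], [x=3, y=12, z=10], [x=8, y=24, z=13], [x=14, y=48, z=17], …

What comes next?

[x=19, y=96, z=22]

For the x, alternating steps +5, +6, +5, +6, …: -8, -3, 3, 8, 14 → 19.
Y — ×2 each step: 3, 6, 12, 24, 48 → 96.
Z: differences are 1, 2, 3, … (increasing by 1 each time), so 7, 8, 10, 13, 17 → 22.
Combining the parts gives [x=19, y=96, z=22].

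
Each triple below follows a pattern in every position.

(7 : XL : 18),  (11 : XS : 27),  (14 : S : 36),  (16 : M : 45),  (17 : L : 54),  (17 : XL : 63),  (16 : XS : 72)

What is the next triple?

First coordinate goes 7, 11, 14, 16, 17, 17, 16 → 14 (differences are 4, 3, 2, … (decreasing by 1 each time)).
Size: XL, XS, S, M, L, XL, XS → S (repeats XL → XS → S → M → L).
Third coordinate: +9 each step, so 18, 27, 36, 45, 54, 63, 72 → 81.
Combining the parts gives (14 : S : 81).

(14 : S : 81)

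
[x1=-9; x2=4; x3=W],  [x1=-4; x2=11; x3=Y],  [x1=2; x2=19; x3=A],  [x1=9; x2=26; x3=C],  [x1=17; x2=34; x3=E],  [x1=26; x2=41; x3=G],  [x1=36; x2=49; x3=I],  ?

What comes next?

X1: differences are 5, 6, 7, … (increasing by 1 each time), so -9, -4, 2, 9, 17, 26, 36 → 47.
X2 goes 4, 11, 19, 26, 34, 41, 49 → 56 (alternating steps +7, +8, +7, +8, …).
X3 — letters move forward 2 places in the alphabet, wrapping Z→A: W, Y, A, C, E, G, I → K.
Putting it together: [x1=47; x2=56; x3=K].

[x1=47; x2=56; x3=K]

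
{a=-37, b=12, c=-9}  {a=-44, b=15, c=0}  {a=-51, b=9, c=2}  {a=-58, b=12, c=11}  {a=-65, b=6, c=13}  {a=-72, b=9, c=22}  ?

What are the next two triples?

{a=-79, b=3, c=24}, {a=-86, b=6, c=33}

A: -37, -44, -51, -58, -65, -72 → -79 → -86 (−7 each step).
B goes 12, 15, 9, 12, 6, 9 → 3 → 6 (alternating steps +3, −6, +3, −6, …).
C — alternating steps +9, +2, +9, +2, …: -9, 0, 2, 11, 13, 22 → 24 → 33.
Putting the parts together: {a=-79, b=3, c=24} and then {a=-86, b=6, c=33}.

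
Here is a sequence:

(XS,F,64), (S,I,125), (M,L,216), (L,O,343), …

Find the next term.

Size goes XS, S, M, L → XL (runs through clothing sizes XS→XL).
Letter: F, I, L, O → R (letters move forward 3 places in the alphabet).
Third entry goes 64, 125, 216, 343 → 512 (perfect cubes: 4³, 5³, 6³, …).
So the next term is (XL,R,512).

(XL,R,512)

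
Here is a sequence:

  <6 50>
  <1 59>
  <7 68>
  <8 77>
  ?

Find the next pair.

For the first value, each term is the sum of the two before it: 6, 1, 7, 8 → 15.
Second value goes 50, 59, 68, 77 → 86 (+9 each step).
So the next pair is <15 86>.

<15 86>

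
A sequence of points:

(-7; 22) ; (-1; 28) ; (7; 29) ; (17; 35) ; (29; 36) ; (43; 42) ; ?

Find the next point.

(59; 43)

For the first value, differences are 6, 8, 10, … (increasing by 2 each time): -7, -1, 7, 17, 29, 43 → 59.
For the second value, alternating steps +6, +1, +6, +1, …: 22, 28, 29, 35, 36, 42 → 43.
Combining the parts gives (59; 43).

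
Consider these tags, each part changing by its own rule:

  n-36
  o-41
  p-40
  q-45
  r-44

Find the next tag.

Letter goes n, o, p, q, r → s (letters move forward 1 place in the alphabet).
Second component: alternating steps +5, −1, +5, −1, …; 36, 41, 40, 45, 44 → 49.
Combining the parts gives s-49.

s-49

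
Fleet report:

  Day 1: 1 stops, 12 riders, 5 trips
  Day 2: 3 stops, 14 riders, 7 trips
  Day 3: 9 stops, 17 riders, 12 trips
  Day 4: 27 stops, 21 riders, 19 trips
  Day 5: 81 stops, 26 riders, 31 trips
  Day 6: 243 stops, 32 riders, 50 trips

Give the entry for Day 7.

729 stops, 39 riders, 81 trips

Stops goes 1, 3, 9, 27, 81, 243 → 729 (×3 each step).
Riders: differences are 2, 3, 4, … (increasing by 1 each time), so 12, 14, 17, 21, 26, 32 → 39.
Trips — each term is the sum of the two before it: 5, 7, 12, 19, 31, 50 → 81.
So the next record is 729 stops, 39 riders, 81 trips.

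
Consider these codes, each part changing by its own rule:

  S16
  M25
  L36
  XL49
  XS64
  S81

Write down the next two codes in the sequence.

M100, L121

Size: repeats S → M → L → XL → XS, so S, M, L, XL, XS, S → M → L.
Second component — perfect squares: 4², 5², 6², …: 16, 25, 36, 49, 64, 81 → 100 → 121.
So the next two codes are M100 and L121.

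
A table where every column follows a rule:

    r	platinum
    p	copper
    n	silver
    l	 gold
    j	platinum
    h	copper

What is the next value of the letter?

Letter: r, p, n, l, j, h → f (letters move back 2 places in the alphabet).

f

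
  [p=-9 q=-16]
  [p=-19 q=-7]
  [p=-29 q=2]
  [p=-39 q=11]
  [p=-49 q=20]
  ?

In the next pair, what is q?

P: −10 each step, so -9, -19, -29, -39, -49 → -59.
Q: -16, -7, 2, 11, 20 → 29 (+9 each step).

29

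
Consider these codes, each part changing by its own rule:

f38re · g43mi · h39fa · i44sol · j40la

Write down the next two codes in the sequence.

Letter: f, g, h, i, j → k → l (letters move forward 1 place in the alphabet).
Second component goes 38, 43, 39, 44, 40 → 45 → 41 (alternating steps +5, −4, +5, −4, …).
Note: re, mi, fa, sol, la → ti → do (runs through the solfège scale do→ti).
Putting the parts together: k45ti and then l41do.

k45ti then l41do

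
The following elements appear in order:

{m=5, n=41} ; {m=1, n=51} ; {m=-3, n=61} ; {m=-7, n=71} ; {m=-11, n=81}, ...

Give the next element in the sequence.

{m=-15, n=91}

M: −4 each step; 5, 1, -3, -7, -11 → -15.
N: 41, 51, 61, 71, 81 → 91 (+10 each step).
So the next element is {m=-15, n=91}.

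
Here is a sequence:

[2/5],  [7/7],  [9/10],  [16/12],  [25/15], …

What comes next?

[41/17]

First entry goes 2, 7, 9, 16, 25 → 41 (each term is the sum of the two before it).
Second entry: alternating steps +2, +3, +2, +3, …; 5, 7, 10, 12, 15 → 17.
So the next element is [41/17].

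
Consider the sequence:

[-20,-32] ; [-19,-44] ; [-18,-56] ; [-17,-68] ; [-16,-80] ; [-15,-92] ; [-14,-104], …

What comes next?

[-13,-116]

First value goes -20, -19, -18, -17, -16, -15, -14 → -13 (+1 each step).
Second value — −12 each step: -32, -44, -56, -68, -80, -92, -104 → -116.
So the next pair is [-13,-116].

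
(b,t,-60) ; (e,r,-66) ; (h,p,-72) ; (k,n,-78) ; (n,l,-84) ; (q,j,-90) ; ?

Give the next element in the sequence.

(t,h,-96)

First letter: b, e, h, k, n, q → t (letters move forward 3 places in the alphabet).
Second letter: t, r, p, n, l, j → h (letters move back 2 places in the alphabet).
Third value: −6 each step, so -60, -66, -72, -78, -84, -90 → -96.
Combining the parts gives (t,h,-96).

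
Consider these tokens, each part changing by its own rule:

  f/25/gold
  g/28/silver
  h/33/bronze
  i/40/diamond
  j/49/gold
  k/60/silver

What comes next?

l/73/bronze

Letter: letters move forward 1 place in the alphabet; f, g, h, i, j, k → l.
For the second component, differences are 3, 5, 7, … (increasing by 2 each time): 25, 28, 33, 40, 49, 60 → 73.
Rank: gold, silver, bronze, diamond, gold, silver → bronze (repeats gold → silver → bronze → diamond).
Combining the parts gives l/73/bronze.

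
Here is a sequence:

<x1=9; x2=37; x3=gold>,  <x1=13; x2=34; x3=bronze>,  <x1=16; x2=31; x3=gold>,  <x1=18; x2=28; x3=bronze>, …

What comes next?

<x1=19; x2=25; x3=gold>

X1: differences are 4, 3, 2, … (decreasing by 1 each time); 9, 13, 16, 18 → 19.
X2: 37, 34, 31, 28 → 25 (−3 each step).
X3 goes gold, bronze, gold, bronze → gold (alternates gold ↔ bronze).
Combining the parts gives <x1=19; x2=25; x3=gold>.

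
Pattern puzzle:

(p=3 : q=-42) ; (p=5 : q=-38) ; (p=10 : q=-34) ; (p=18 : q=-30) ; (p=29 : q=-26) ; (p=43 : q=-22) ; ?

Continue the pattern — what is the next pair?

(p=60 : q=-18)

P: differences are 2, 5, 8, … (increasing by 3 each time), so 3, 5, 10, 18, 29, 43 → 60.
Q: +4 each step; -42, -38, -34, -30, -26, -22 → -18.
Putting it together: (p=60 : q=-18).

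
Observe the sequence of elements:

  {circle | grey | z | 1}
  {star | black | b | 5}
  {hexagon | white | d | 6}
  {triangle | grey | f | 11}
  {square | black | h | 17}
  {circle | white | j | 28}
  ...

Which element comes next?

Shape: repeats circle → star → hexagon → triangle → square, so circle, star, hexagon, triangle, square, circle → star.
For the shade, repeats grey → black → white: grey, black, white, grey, black, white → grey.
Letter: letters move forward 2 places in the alphabet, wrapping Z→A; z, b, d, f, h, j → l.
Fourth value: each term is the sum of the two before it, so 1, 5, 6, 11, 17, 28 → 45.
Combining the parts gives {star | grey | l | 45}.

{star | grey | l | 45}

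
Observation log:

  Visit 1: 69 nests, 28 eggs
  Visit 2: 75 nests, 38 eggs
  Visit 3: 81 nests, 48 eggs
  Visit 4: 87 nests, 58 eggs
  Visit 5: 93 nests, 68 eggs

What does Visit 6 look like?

Nests — +6 each step: 69, 75, 81, 87, 93 → 99.
Eggs — +10 each step: 28, 38, 48, 58, 68 → 78.
So the next record is 99 nests, 78 eggs.

99 nests, 78 eggs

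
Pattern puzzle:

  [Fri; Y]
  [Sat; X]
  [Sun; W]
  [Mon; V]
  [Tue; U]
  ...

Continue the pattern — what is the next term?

[Wed; T]

Day: runs through the weekdays Mon→Sun, so Fri, Sat, Sun, Mon, Tue → Wed.
Letter: Y, X, W, V, U → T (letters move back 1 place in the alphabet).
Putting it together: [Wed; T].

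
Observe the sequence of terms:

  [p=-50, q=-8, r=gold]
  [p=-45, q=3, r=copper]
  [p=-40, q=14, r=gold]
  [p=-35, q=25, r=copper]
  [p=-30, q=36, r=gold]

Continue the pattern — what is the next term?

P: +5 each step, so -50, -45, -40, -35, -30 → -25.
Q: -8, 3, 14, 25, 36 → 47 (+11 each step).
R — alternates gold ↔ copper: gold, copper, gold, copper, gold → copper.
Combining the parts gives [p=-25, q=47, r=copper].

[p=-25, q=47, r=copper]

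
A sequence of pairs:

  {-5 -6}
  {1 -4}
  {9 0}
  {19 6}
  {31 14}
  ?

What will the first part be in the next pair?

First part: differences are 6, 8, 10, … (increasing by 2 each time), so -5, 1, 9, 19, 31 → 45.

45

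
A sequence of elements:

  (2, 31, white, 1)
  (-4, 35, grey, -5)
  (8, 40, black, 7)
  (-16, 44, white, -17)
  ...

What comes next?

For the first component, ×(-2) each step: 2, -4, 8, -16 → 32.
Second component: alternating steps +4, +5, +4, +5, …; 31, 35, 40, 44 → 49.
Shade goes white, grey, black, white → grey (repeats white → grey → black).
Fourth component goes 1, -5, 7, -17 → 31 (always 1 less than the first component).
Combining the parts gives (32, 49, grey, 31).

(32, 49, grey, 31)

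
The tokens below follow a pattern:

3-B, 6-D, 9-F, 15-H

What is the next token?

24-J

First component: each term is the sum of the two before it, so 3, 6, 9, 15 → 24.
Letter: B, D, F, H → J (letters move forward 2 places in the alphabet).
Combining the parts gives 24-J.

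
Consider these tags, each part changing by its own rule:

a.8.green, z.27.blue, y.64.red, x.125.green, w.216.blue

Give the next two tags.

v.343.red then u.512.green

For the letter, letters move back 1 place in the alphabet, wrapping A→Z: a, z, y, x, w → v → u.
Second component: perfect cubes: 2³, 3³, 4³, …, so 8, 27, 64, 125, 216 → 343 → 512.
Colour goes green, blue, red, green, blue → red → green (repeats green → blue → red).
Putting the parts together: v.343.red and then u.512.green.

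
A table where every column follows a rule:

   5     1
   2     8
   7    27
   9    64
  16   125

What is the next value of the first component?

First component: each term is the sum of the two before it, so 5, 2, 7, 9, 16 → 25.

25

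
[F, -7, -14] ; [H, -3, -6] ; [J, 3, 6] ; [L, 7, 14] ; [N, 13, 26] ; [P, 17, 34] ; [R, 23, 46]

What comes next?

Letter goes F, H, J, L, N, P, R → T (letters move forward 2 places in the alphabet).
For the second component, alternating steps +4, +6, +4, +6, …: -7, -3, 3, 7, 13, 17, 23 → 27.
Third component — always 2 × the second component: -14, -6, 6, 14, 26, 34, 46 → 54.
So the next term is [T, 27, 54].

[T, 27, 54]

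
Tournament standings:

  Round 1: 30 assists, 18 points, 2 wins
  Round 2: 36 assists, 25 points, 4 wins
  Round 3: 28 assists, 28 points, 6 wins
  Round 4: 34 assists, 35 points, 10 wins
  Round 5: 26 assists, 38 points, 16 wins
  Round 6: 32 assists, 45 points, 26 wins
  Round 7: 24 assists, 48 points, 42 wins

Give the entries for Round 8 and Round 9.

30 assists, 55 points, 68 wins; 22 assists, 58 points, 110 wins

Assists: alternating steps +6, −8, +6, −8, …; 30, 36, 28, 34, 26, 32, 24 → 30 → 22.
Points goes 18, 25, 28, 35, 38, 45, 48 → 55 → 58 (alternating steps +7, +3, +7, +3, …).
Wins: each term is the sum of the two before it; 2, 4, 6, 10, 16, 26, 42 → 68 → 110.
So the next two records are 30 assists, 55 points, 68 wins and 22 assists, 58 points, 110 wins.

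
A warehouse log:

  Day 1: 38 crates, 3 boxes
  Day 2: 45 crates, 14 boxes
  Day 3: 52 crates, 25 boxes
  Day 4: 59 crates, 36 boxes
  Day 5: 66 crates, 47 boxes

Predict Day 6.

Crates: 38, 45, 52, 59, 66 → 73 (+7 each step).
Boxes: +11 each step, so 3, 14, 25, 36, 47 → 58.
So the next record is 73 crates, 58 boxes.

73 crates, 58 boxes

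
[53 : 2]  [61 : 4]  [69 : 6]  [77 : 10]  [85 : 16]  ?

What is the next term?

[93 : 26]

First component: +8 each step, so 53, 61, 69, 77, 85 → 93.
Second component: 2, 4, 6, 10, 16 → 26 (each term is the sum of the two before it).
So the next term is [93 : 26].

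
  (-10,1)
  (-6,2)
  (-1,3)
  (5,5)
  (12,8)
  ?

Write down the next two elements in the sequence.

First component goes -10, -6, -1, 5, 12 → 20 → 29 (differences are 4, 5, 6, … (increasing by 1 each time)).
Second component: each term is the sum of the two before it; 1, 2, 3, 5, 8 → 13 → 21.
So the next two elements are (20,13) and (29,21).

(20,13), (29,21)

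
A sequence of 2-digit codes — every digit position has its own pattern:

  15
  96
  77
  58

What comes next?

First digit goes 1, 9, 7, 5 → 3 (−2 each step, mod 10).
Second digit: +1 each step, mod 10, so 5, 6, 7, 8 → 9.
Putting it together: 39.

39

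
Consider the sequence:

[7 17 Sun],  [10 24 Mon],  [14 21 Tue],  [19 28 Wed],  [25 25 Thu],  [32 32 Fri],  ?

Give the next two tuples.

[40 29 Sat], [49 36 Sun]

First value: 7, 10, 14, 19, 25, 32 → 40 → 49 (differences are 3, 4, 5, … (increasing by 1 each time)).
Second value — alternating steps +7, −3, +7, −3, …: 17, 24, 21, 28, 25, 32 → 29 → 36.
Day: runs through the weekdays Mon→Sun; Sun, Mon, Tue, Wed, Thu, Fri → Sat → Sun.
So the next two tuples are [40 29 Sat] and [49 36 Sun].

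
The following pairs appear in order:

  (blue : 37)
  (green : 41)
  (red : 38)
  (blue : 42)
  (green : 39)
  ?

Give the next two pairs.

(red : 43), (blue : 40)

Colour: repeats blue → green → red, so blue, green, red, blue, green → red → blue.
Second coordinate: alternating steps +4, −3, +4, −3, …, so 37, 41, 38, 42, 39 → 43 → 40.
So the next two pairs are (red : 43) and (blue : 40).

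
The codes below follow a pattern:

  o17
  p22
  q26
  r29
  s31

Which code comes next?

t32

Letter: letters move forward 1 place in the alphabet, so o, p, q, r, s → t.
For the second component, differences are 5, 4, 3, … (decreasing by 1 each time): 17, 22, 26, 29, 31 → 32.
Putting it together: t32.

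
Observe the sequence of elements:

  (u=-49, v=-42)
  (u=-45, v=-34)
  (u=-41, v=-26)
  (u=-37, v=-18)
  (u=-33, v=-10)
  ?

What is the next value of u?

U — +4 each step: -49, -45, -41, -37, -33 → -29.

-29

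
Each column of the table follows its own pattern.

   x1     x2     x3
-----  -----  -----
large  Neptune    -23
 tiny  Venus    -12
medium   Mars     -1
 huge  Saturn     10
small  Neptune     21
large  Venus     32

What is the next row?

tiny  Mars  43

Column x1 — repeats large → tiny → medium → huge → small: large, tiny, medium, huge, small, large → tiny.
Column x2: repeats Neptune → Venus → Mars → Saturn, so Neptune, Venus, Mars, Saturn, Neptune, Venus → Mars.
Column x3 goes -23, -12, -1, 10, 21, 32 → 43 (+11 each step).
So the next row is tiny  Mars  43.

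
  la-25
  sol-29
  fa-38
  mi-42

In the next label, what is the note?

Note: la, sol, fa, mi → re (runs backward through the solfège scale do→ti).

re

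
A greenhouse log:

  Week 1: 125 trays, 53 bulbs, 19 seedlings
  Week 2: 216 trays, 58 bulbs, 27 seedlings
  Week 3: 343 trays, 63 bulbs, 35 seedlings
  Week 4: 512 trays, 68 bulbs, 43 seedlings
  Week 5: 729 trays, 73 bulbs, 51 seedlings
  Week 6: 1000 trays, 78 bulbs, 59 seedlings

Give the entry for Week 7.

1331 trays, 83 bulbs, 67 seedlings

Trays: perfect cubes: 5³, 6³, 7³, …, so 125, 216, 343, 512, 729, 1000 → 1331.
Bulbs — +5 each step: 53, 58, 63, 68, 73, 78 → 83.
Seedlings: +8 each step, so 19, 27, 35, 43, 51, 59 → 67.
Putting it together: 1331 trays, 83 bulbs, 67 seedlings.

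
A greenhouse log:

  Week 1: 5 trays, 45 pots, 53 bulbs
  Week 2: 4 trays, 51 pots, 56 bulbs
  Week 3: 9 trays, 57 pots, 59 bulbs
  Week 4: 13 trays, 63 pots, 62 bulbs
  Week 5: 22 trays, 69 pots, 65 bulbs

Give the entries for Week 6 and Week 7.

35 trays, 75 pots, 68 bulbs; 57 trays, 81 pots, 71 bulbs

Trays: each term is the sum of the two before it, so 5, 4, 9, 13, 22 → 35 → 57.
Pots — +6 each step: 45, 51, 57, 63, 69 → 75 → 81.
Bulbs: +3 each step, so 53, 56, 59, 62, 65 → 68 → 71.
Putting the parts together: 35 trays, 75 pots, 68 bulbs and then 57 trays, 81 pots, 71 bulbs.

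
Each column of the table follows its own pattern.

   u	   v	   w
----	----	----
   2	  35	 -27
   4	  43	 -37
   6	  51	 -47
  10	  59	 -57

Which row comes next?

Column u — each term is the sum of the two before it: 2, 4, 6, 10 → 16.
Column v: +8 each step, so 35, 43, 51, 59 → 67.
Column w: −10 each step; -27, -37, -47, -57 → -67.
So the next row is 16  67  -67.

16  67  -67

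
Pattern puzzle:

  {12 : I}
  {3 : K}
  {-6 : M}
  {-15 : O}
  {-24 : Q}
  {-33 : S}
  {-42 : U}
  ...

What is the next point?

{-51 : W}

For the first coordinate, −9 each step: 12, 3, -6, -15, -24, -33, -42 → -51.
Letter: letters move forward 2 places in the alphabet; I, K, M, O, Q, S, U → W.
Putting it together: {-51 : W}.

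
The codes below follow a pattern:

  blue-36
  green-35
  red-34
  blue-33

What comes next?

Colour goes blue, green, red, blue → green (repeats blue → green → red).
Second component goes 36, 35, 34, 33 → 32 (−1 each step).
Putting it together: green-32.

green-32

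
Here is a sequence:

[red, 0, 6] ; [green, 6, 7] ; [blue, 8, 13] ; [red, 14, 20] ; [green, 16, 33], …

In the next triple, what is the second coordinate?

For the second coordinate, alternating steps +6, +2, +6, +2, …: 0, 6, 8, 14, 16 → 22.

22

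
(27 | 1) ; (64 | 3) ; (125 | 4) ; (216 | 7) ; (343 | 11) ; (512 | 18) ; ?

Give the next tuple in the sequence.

For the first entry, perfect cubes: 3³, 4³, 5³, …: 27, 64, 125, 216, 343, 512 → 729.
Second entry: each term is the sum of the two before it, so 1, 3, 4, 7, 11, 18 → 29.
So the next tuple is (729 | 29).

(729 | 29)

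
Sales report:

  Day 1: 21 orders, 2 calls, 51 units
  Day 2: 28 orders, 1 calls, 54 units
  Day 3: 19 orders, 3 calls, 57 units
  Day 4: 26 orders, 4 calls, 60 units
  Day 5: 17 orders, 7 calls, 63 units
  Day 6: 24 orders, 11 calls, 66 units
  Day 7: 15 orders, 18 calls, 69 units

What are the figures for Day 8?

22 orders, 29 calls, 72 units

Orders: 21, 28, 19, 26, 17, 24, 15 → 22 (alternating steps +7, −9, +7, −9, …).
Calls: 2, 1, 3, 4, 7, 11, 18 → 29 (each term is the sum of the two before it).
Units: +3 each step; 51, 54, 57, 60, 63, 66, 69 → 72.
Combining the parts gives 22 orders, 29 calls, 72 units.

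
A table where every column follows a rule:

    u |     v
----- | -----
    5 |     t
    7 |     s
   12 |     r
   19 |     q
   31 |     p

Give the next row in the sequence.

Column u goes 5, 7, 12, 19, 31 → 50 (each term is the sum of the two before it).
Column v: t, s, r, q, p → o (letters move back 1 place in the alphabet).
Combining the parts gives 50  o.

50  o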